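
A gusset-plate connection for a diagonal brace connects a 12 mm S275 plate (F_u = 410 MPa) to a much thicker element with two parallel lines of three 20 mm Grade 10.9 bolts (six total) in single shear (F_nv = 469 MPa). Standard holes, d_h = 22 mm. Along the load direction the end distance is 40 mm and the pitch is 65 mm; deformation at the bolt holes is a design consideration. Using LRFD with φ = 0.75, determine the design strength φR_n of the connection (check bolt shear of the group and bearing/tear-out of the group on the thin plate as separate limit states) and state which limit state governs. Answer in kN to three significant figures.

Bolt shear: A_b = π·20²/4 = 314.2 mm²; R_n = 469 × 314.2 × 6 × 1 / 1000 = 884 kN → 0.75 × 884 = 663 kN.
Bearing (1.2 l_c t F_u ≤ 2.4 d t F_u): upper limit = 2.4·20·12·410 / 1000 = 236.2 kN.
  Edge l_c = 40 − 22/2 = 29 → r_n = 171.2 kN; interior l_c = 65 − 22 = 43 → r_n = 236.2 kN.
  R_n,bearing = 2·171.2 + 4·236.2 = 1287 kN → 0.75 × 1287 = 965 kN.
Bolt shear governs: 663 kN.

663 kN (bolt shear governs)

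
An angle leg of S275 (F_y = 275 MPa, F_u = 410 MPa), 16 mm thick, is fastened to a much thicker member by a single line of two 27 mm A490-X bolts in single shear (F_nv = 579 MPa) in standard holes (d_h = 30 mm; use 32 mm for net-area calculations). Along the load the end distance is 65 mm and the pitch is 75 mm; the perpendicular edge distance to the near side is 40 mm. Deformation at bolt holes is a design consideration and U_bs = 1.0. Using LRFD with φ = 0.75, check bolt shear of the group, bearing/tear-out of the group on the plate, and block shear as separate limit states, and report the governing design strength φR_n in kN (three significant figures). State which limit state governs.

Bolt shear: A_b = π·27²/4 = 572.6 mm²; R_n = 579 × 572.6 × 2 × 1 / 1000 = 663 kN → 0.75 × 663 = 497 kN.
Bearing: edge l_c = 50, r_n = 393.6 kN; interior l_c = 45, r_n = 354.2 kN; R_n = 393.6 + 1·354.2 = 747.8 kN → 561 kN.
Block shear: A_gv = 2240, A_nv = 1472, A_nt = 384 mm²; R_n = min(0.6F_uA_nv, 0.6F_yA_gv) + U_bs·F_u·A_nt = 519.6 kN → 390 kN.
Block shear governs: 390 kN.

390 kN (block shear governs)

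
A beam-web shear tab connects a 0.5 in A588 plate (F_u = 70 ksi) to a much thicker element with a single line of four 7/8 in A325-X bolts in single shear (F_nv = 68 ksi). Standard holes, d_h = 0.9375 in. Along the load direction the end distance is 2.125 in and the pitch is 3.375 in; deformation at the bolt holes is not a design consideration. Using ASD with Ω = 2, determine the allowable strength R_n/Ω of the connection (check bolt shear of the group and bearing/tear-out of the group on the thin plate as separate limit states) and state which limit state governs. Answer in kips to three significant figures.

81.8 kips (bolt shear governs)

Bolt shear: A_b = π·0.875²/4 = 0.6013 in²; R_n = 68 × 0.6013 × 4 × 1 = 163.6 kips → 163.6 / 2 = 81.8 kips.
Bearing (1.5 l_c t F_u ≤ 3.0 d t F_u): upper limit = 3.0·0.875·0.5·70 = 91.88 kips.
  Edge l_c = 2.125 − 0.9375/2 = 1.656 → r_n = 86.95 kips; interior l_c = 3.375 − 0.9375 = 2.438 → r_n = 91.88 kips.
  R_n,bearing = 1·86.95 + 3·91.88 = 362.6 kips → 362.6 / 2 = 181 kips.
Bolt shear governs: 81.8 kips.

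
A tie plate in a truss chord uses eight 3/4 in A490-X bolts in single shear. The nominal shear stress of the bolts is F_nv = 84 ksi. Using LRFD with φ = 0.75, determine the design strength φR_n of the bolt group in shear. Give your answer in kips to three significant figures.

A_b = π × 0.75² / 4 = 0.4418 in².
R_n = F_nv · A_b · n · n_s = 84 × 0.4418 × 8 × 1 = 296.9 kips.
Design strength φR_n = 0.75 × 296.9 = 223 kips.

223 kips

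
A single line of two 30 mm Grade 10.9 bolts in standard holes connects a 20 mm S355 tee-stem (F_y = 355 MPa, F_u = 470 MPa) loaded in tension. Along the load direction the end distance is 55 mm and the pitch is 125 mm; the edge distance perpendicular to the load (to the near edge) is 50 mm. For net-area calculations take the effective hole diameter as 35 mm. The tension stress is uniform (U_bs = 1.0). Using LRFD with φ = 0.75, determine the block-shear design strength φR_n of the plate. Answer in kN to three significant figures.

Shear plane L_v = 55 + 1·125 = 180 mm; A_gv = 180 × 20 = 3600 mm².
A_nv = (180 − 1.5·35) × 20 = 2550 mm².
A_nt = (50 − 0.5·35) × 20 = 650 mm².
0.6 F_u A_nv = 719.1 kN; 0.6 F_y A_gv = 766.8 kN → shear rupture governs the shear term.
R_n = 719.1 + 1.0 × 470 × 650 / 1000 = 1025 kN.
Design strength φR_n = 0.75 × 1025 = 768 kN.

768 kN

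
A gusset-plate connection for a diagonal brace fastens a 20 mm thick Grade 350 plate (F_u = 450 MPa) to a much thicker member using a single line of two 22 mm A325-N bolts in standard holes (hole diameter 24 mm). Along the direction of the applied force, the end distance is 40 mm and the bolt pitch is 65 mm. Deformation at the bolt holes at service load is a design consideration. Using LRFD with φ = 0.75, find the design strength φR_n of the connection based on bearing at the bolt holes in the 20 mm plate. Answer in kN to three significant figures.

Per bolt r_n = 1.2 l_c t F_u ≤ 2.4 d t F_u; upper limit = 2.4 × 22 × 20 × 450 / 1000 = 475.2 kN.
Edge bolt: l_c = 40 − 24/2 = 28 mm → 1.2 × 28 × 20 × 450 / 1000 = 302.4 → r_n = 302.4 kN.
Interior bolts: l_c = 65 − 24 = 41 mm → 1.2 × 41 × 20 × 450 / 1000 = 442.8 → r_n = 442.8 kN.
R_n = 1 × 302.4 + 1 × 442.8 = 745.2 kN.
Design strength φR_n = 0.75 × 745.2 = 559 kN.

559 kN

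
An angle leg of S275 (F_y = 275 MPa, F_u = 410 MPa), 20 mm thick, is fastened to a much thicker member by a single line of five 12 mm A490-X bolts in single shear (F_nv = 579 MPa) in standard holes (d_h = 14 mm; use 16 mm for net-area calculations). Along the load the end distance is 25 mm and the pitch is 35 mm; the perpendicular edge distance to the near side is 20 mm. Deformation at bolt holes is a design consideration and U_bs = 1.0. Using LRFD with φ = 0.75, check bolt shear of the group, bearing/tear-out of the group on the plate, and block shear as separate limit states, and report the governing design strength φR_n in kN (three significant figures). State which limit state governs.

246 kN (bolt shear governs)

Bolt shear: A_b = π·12²/4 = 113.1 mm²; R_n = 579 × 113.1 × 5 × 1 / 1000 = 327.4 kN → 0.75 × 327.4 = 246 kN.
Bearing: edge l_c = 18, r_n = 177.1 kN; interior l_c = 21, r_n = 206.6 kN; R_n = 177.1 + 4·206.6 = 1004 kN → 753 kN.
Block shear: A_gv = 3300, A_nv = 1860, A_nt = 240 mm²; R_n = min(0.6F_uA_nv, 0.6F_yA_gv) + U_bs·F_u·A_nt = 556 kN → 417 kN.
Bolt shear governs: 246 kN.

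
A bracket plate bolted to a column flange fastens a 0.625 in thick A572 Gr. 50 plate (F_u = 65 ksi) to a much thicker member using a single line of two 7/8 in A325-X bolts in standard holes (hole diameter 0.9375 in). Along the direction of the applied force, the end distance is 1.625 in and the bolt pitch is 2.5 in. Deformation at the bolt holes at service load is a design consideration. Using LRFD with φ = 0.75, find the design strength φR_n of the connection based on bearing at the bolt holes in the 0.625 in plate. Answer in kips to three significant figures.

99.4 kips

Per bolt r_n = 1.2 l_c t F_u ≤ 2.4 d t F_u; upper limit = 2.4 × 0.875 × 0.625 × 65 = 85.31 kips.
Edge bolt: l_c = 1.625 − 0.9375/2 = 1.156 in → 1.2 × 1.156 × 0.625 × 65 = 56.37 → r_n = 56.37 kips.
Interior bolts: l_c = 2.5 − 0.9375 = 1.562 in → 1.2 × 1.562 × 0.625 × 65 = 76.17 → r_n = 76.17 kips.
R_n = 1 × 56.37 + 1 × 76.17 = 132.5 kips.
Design strength φR_n = 0.75 × 132.5 = 99.4 kips.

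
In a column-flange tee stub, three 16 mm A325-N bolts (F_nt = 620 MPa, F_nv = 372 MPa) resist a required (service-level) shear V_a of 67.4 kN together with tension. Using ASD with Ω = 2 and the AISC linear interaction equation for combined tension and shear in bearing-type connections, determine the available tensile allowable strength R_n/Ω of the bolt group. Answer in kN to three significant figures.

131 kN

A_b = π·16²/4 = 201.1 mm²; f_rv = 67.4 × 1000 / (3 × 201.1) = 111.7 MPa.
F'_nt = 1.3 F_nt − (Ω F_nt / F_nv) f_rv = 1.3·620 − (2·620/372)·111.7 = 433.5 MPa, capped at F_nt → F'_nt = 433.5 MPa.
R_n = F'_nt · A_b · n = 433.5 × 201.1 × 3 / 1000 = 261.5 kN.
Allowable strength R_n/Ω = 261.5 / 2 = 131 kN.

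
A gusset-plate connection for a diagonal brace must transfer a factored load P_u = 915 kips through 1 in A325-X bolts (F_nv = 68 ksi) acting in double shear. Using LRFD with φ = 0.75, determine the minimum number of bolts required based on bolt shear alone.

A_b = π·1²/4 = 0.7854 in².
Per-bolt design strength φR_n = 0.75 × 68 × 0.7854 × 2 = 80.11 kips.
n ≥ 915 / 80.11 = 11.42 → use 12 bolts.

12 bolts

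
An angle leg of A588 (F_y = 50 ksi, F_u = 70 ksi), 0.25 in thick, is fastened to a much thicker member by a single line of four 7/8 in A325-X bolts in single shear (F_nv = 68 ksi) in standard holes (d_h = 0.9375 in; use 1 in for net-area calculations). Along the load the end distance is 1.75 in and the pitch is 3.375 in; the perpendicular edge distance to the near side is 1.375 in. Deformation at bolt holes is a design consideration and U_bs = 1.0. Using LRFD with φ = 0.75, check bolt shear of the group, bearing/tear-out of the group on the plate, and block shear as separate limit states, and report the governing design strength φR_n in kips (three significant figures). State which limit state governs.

77.4 kips (block shear governs)

Bolt shear: A_b = π·0.875²/4 = 0.6013 in²; R_n = 68 × 0.6013 × 4 × 1 = 163.6 kips → 0.75 × 163.6 = 123 kips.
Bearing: edge l_c = 1.281, r_n = 26.91 kips; interior l_c = 2.438, r_n = 36.75 kips; R_n = 26.91 + 3·36.75 = 137.2 kips → 103 kips.
Block shear: A_gv = 2.969, A_nv = 2.094, A_nt = 0.2188 in²; R_n = min(0.6F_uA_nv, 0.6F_yA_gv) + U_bs·F_u·A_nt = 103.2 kips → 77.4 kips.
Block shear governs: 77.4 kips.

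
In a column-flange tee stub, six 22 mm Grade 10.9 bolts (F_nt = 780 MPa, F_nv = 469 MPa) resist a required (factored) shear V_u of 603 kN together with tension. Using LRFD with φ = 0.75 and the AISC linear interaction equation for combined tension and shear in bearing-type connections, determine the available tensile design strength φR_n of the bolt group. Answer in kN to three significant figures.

A_b = π·22²/4 = 380.1 mm²; f_rv = 603 × 1000 / (6 × 380.1) = 264.4 MPa.
F'_nt = 1.3 F_nt − (F_nt / φF_nv) f_rv = 1.3·780 − (780/(0.75·469))·264.4 = 427.7 MPa, capped at F_nt → F'_nt = 427.7 MPa.
R_n = F'_nt · A_b · n = 427.7 × 380.1 × 6 / 1000 = 975.6 kN.
Design strength φR_n = 0.75 × 975.6 = 732 kN.

732 kN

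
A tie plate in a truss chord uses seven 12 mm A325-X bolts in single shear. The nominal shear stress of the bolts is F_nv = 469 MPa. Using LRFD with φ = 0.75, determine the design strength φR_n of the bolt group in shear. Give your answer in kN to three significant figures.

A_b = π × 12² / 4 = 113.1 mm².
R_n = F_nv · A_b · n · n_s = 469 × 113.1 × 7 × 1 / 1000 = 371.3 kN.
Design strength φR_n = 0.75 × 371.3 = 278 kN.

278 kN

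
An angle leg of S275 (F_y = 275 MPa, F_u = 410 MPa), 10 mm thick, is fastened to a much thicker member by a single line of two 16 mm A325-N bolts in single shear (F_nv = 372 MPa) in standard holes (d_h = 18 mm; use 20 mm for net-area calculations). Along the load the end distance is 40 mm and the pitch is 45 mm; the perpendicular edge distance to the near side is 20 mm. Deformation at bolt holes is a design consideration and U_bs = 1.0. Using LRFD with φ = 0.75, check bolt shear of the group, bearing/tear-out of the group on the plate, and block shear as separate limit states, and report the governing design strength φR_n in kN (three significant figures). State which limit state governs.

112 kN (bolt shear governs)

Bolt shear: A_b = π·16²/4 = 201.1 mm²; R_n = 372 × 201.1 × 2 × 1 / 1000 = 149.6 kN → 0.75 × 149.6 = 112 kN.
Bearing: edge l_c = 31, r_n = 152.5 kN; interior l_c = 27, r_n = 132.8 kN; R_n = 152.5 + 1·132.8 = 285.4 kN → 214 kN.
Block shear: A_gv = 850, A_nv = 550, A_nt = 100 mm²; R_n = min(0.6F_uA_nv, 0.6F_yA_gv) + U_bs·F_u·A_nt = 176.3 kN → 132 kN.
Bolt shear governs: 112 kN.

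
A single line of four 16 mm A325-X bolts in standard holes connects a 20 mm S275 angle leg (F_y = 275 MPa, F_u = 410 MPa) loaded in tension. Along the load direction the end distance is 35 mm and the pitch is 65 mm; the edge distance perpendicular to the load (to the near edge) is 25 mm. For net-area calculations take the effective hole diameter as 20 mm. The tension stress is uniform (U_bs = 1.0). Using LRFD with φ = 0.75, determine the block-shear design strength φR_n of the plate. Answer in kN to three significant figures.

662 kN

Shear plane L_v = 35 + 3·65 = 230 mm; A_gv = 230 × 20 = 4600 mm².
A_nv = (230 − 3.5·20) × 20 = 3200 mm².
A_nt = (25 − 0.5·20) × 20 = 300 mm².
0.6 F_u A_nv = 787.2 kN; 0.6 F_y A_gv = 759 kN → shear yielding governs the shear term.
R_n = 759 + 1.0 × 410 × 300 / 1000 = 882 kN.
Design strength φR_n = 0.75 × 882 = 662 kN.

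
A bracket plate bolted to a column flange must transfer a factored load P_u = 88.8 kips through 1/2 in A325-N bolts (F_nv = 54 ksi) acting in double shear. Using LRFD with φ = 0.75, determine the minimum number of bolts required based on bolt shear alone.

A_b = π·0.5²/4 = 0.1963 in².
Per-bolt design strength φR_n = 0.75 × 54 × 0.1963 × 2 = 15.9 kips.
n ≥ 88.8 / 15.9 = 5.583 → use 6 bolts.

6 bolts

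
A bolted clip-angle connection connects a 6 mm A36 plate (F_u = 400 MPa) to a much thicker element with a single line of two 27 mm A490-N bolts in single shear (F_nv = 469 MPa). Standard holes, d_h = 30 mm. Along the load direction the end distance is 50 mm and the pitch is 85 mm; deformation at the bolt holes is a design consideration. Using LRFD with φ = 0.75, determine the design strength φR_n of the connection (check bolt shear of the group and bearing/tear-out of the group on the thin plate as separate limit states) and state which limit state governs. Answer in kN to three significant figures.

192 kN (bearing governs)

Bolt shear: A_b = π·27²/4 = 572.6 mm²; R_n = 469 × 572.6 × 2 × 1 / 1000 = 537.1 kN → 0.75 × 537.1 = 403 kN.
Bearing (1.2 l_c t F_u ≤ 2.4 d t F_u): upper limit = 2.4·27·6·400 / 1000 = 155.5 kN.
  Edge l_c = 50 − 30/2 = 35 → r_n = 100.8 kN; interior l_c = 85 − 30 = 55 → r_n = 155.5 kN.
  R_n,bearing = 1·100.8 + 1·155.5 = 256.3 kN → 0.75 × 256.3 = 192 kN.
Bearing governs: 192 kN.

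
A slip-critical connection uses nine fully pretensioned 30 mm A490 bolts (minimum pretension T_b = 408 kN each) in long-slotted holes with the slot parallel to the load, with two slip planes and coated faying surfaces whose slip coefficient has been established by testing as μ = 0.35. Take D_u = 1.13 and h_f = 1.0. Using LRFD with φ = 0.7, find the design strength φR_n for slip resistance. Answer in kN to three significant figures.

2030 kN

R_n = μ · D_u · h_f · T_b · n_s · n_b = 0.35 × 1.13 × 1.0 × 408 × 2 × 9 = 2905 kN.
Design strength φR_n = 0.7 × 2905 = 2030 kN.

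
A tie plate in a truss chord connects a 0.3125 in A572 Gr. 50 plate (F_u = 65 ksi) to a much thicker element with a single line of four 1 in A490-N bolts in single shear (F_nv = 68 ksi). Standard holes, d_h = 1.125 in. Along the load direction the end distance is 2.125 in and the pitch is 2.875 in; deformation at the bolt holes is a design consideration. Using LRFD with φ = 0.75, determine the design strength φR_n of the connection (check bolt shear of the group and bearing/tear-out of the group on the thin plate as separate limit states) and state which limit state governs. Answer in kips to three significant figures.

125 kips (bearing governs)

Bolt shear: A_b = π·1²/4 = 0.7854 in²; R_n = 68 × 0.7854 × 4 × 1 = 213.6 kips → 0.75 × 213.6 = 160 kips.
Bearing (1.2 l_c t F_u ≤ 2.4 d t F_u): upper limit = 2.4·1·0.3125·65 = 48.75 kips.
  Edge l_c = 2.125 − 1.125/2 = 1.562 → r_n = 38.09 kips; interior l_c = 2.875 − 1.125 = 1.75 → r_n = 42.66 kips.
  R_n,bearing = 1·38.09 + 3·42.66 = 166.1 kips → 0.75 × 166.1 = 125 kips.
Bearing governs: 125 kips.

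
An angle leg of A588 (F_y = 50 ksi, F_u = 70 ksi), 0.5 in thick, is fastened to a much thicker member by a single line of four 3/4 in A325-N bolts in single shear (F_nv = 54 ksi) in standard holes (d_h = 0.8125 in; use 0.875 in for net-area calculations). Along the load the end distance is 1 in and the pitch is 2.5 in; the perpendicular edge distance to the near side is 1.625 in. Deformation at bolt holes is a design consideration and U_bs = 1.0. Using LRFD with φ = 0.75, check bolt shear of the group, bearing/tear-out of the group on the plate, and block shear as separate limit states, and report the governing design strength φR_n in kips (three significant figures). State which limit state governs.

71.6 kips (bolt shear governs)

Bolt shear: A_b = π·0.75²/4 = 0.4418 in²; R_n = 54 × 0.4418 × 4 × 1 = 95.43 kips → 0.75 × 95.43 = 71.6 kips.
Bearing: edge l_c = 0.5938, r_n = 24.94 kips; interior l_c = 1.688, r_n = 63 kips; R_n = 24.94 + 3·63 = 213.9 kips → 160 kips.
Block shear: A_gv = 4.25, A_nv = 2.719, A_nt = 0.5938 in²; R_n = min(0.6F_uA_nv, 0.6F_yA_gv) + U_bs·F_u·A_nt = 155.8 kips → 117 kips.
Bolt shear governs: 71.6 kips.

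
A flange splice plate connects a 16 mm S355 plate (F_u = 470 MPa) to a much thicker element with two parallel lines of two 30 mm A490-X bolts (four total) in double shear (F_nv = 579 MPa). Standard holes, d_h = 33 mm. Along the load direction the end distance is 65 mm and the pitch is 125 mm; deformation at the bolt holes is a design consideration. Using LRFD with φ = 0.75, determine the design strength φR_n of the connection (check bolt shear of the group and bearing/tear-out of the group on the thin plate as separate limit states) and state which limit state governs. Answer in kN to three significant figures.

Bolt shear: A_b = π·30²/4 = 706.9 mm²; R_n = 579 × 706.9 × 4 × 2 / 1000 = 3274 kN → 0.75 × 3274 = 2460 kN.
Bearing (1.2 l_c t F_u ≤ 2.4 d t F_u): upper limit = 2.4·30·16·470 / 1000 = 541.4 kN.
  Edge l_c = 65 − 33/2 = 48.5 → r_n = 437.7 kN; interior l_c = 125 − 33 = 92 → r_n = 541.4 kN.
  R_n,bearing = 2·437.7 + 2·541.4 = 1958 kN → 0.75 × 1958 = 1470 kN.
Bearing governs: 1470 kN.

1470 kN (bearing governs)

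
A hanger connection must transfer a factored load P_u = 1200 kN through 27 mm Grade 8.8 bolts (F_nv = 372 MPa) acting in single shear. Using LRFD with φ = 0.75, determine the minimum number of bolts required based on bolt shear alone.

8 bolts

A_b = π·27²/4 = 572.6 mm².
Per-bolt design strength φR_n = 0.75 × 372 × 572.6 × 1 / 1000 = 159.7 kN.
n ≥ 1200 / 159.7 = 7.512 → use 8 bolts.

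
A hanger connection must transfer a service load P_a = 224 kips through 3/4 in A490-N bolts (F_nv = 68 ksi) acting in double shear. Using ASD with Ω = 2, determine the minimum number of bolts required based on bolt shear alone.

A_b = π·0.75²/4 = 0.4418 in².
Per-bolt allowable strength R_n/Ω = 68 × 0.4418 × 2 / 2 = 30.04 kips.
n ≥ 224 / 30.04 = 7.456 → use 8 bolts.

8 bolts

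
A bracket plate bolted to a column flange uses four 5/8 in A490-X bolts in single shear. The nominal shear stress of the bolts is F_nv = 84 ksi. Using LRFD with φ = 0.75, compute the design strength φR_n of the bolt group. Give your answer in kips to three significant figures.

77.3 kips

A_b = π × 0.625² / 4 = 0.3068 in².
R_n = F_nv · A_b · n · n_s = 84 × 0.3068 × 4 × 1 = 103.1 kips.
Design strength φR_n = 0.75 × 103.1 = 77.3 kips.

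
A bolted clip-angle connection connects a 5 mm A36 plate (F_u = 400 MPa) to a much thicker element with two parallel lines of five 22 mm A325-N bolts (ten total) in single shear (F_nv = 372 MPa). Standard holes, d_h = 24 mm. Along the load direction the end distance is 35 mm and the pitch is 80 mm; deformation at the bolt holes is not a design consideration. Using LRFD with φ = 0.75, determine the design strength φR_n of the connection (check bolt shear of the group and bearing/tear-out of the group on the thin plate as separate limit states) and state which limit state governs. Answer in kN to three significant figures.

896 kN (bearing governs)

Bolt shear: A_b = π·22²/4 = 380.1 mm²; R_n = 372 × 380.1 × 10 × 1 / 1000 = 1414 kN → 0.75 × 1414 = 1060 kN.
Bearing (1.5 l_c t F_u ≤ 3.0 d t F_u): upper limit = 3.0·22·5·400 / 1000 = 132 kN.
  Edge l_c = 35 − 24/2 = 23 → r_n = 69 kN; interior l_c = 80 − 24 = 56 → r_n = 132 kN.
  R_n,bearing = 2·69 + 8·132 = 1194 kN → 0.75 × 1194 = 896 kN.
Bearing governs: 896 kN.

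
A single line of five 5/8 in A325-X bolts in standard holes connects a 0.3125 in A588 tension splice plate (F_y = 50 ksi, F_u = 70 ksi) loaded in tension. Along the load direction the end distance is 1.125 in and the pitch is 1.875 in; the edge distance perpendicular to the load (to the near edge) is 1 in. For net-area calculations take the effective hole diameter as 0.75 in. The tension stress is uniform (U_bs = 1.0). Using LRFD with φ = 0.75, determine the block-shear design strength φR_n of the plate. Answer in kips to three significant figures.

Shear plane L_v = 1.125 + 4·1.875 = 8.625 in; A_gv = 8.625 × 0.3125 = 2.695 in².
A_nv = (8.625 − 4.5·0.75) × 0.3125 = 1.641 in².
A_nt = (1 − 0.5·0.75) × 0.3125 = 0.1953 in².
0.6 F_u A_nv = 68.91 kips; 0.6 F_y A_gv = 80.86 kips → shear rupture governs the shear term.
R_n = 68.91 + 1.0 × 70 × 0.1953 = 82.58 kips.
Design strength φR_n = 0.75 × 82.58 = 61.9 kips.

61.9 kips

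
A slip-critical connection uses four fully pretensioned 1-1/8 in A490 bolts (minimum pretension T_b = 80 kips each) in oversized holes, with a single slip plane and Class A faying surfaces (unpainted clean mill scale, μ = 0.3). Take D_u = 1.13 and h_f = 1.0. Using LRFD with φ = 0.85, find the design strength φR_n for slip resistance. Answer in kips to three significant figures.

R_n = μ · D_u · h_f · T_b · n_s · n_b = 0.3 × 1.13 × 1.0 × 80 × 1 × 4 = 108.5 kips.
Design strength φR_n = 0.85 × 108.5 = 92.2 kips.

92.2 kips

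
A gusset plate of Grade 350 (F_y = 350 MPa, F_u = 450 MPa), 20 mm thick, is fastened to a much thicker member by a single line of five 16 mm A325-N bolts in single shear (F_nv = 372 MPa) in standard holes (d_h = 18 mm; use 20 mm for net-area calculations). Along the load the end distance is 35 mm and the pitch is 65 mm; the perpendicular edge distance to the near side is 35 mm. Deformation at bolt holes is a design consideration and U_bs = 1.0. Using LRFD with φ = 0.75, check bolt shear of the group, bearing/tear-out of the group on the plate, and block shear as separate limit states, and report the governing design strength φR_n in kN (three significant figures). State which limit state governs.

Bolt shear: A_b = π·16²/4 = 201.1 mm²; R_n = 372 × 201.1 × 5 × 1 / 1000 = 374 kN → 0.75 × 374 = 280 kN.
Bearing: edge l_c = 26, r_n = 280.8 kN; interior l_c = 47, r_n = 345.6 kN; R_n = 280.8 + 4·345.6 = 1663 kN → 1250 kN.
Block shear: A_gv = 5900, A_nv = 4100, A_nt = 500 mm²; R_n = min(0.6F_uA_nv, 0.6F_yA_gv) + U_bs·F_u·A_nt = 1332 kN → 999 kN.
Bolt shear governs: 280 kN.

280 kN (bolt shear governs)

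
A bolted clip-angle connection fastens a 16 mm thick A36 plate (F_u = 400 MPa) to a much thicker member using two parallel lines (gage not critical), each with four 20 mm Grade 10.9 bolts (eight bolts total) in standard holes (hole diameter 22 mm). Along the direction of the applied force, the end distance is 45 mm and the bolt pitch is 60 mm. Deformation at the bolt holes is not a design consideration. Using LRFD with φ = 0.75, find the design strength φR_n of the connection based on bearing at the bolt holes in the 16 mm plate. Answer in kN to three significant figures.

Per bolt r_n = 1.5 l_c t F_u ≤ 3.0 d t F_u; upper limit = 3.0 × 20 × 16 × 400 / 1000 = 384 kN.
Edge bolt: l_c = 45 − 22/2 = 34 mm → 1.5 × 34 × 16 × 400 / 1000 = 326.4 → r_n = 326.4 kN.
Interior bolts: l_c = 60 − 22 = 38 mm → 1.5 × 38 × 16 × 400 / 1000 = 364.8 → r_n = 364.8 kN.
R_n = 2 × 326.4 + 6 × 364.8 = 2842 kN.
Design strength φR_n = 0.75 × 2842 = 2130 kN.

2130 kN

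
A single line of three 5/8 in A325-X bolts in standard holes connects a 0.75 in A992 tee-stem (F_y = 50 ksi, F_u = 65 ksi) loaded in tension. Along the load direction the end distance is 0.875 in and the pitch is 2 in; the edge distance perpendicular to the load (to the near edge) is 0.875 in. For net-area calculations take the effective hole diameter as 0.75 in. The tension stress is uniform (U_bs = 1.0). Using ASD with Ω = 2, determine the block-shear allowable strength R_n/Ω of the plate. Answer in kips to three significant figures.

Shear plane L_v = 0.875 + 2·2 = 4.875 in; A_gv = 4.875 × 0.75 = 3.656 in².
A_nv = (4.875 − 2.5·0.75) × 0.75 = 2.25 in².
A_nt = (0.875 − 0.5·0.75) × 0.75 = 0.375 in².
0.6 F_u A_nv = 87.75 kips; 0.6 F_y A_gv = 109.7 kips → shear rupture governs the shear term.
R_n = 87.75 + 1.0 × 65 × 0.375 = 112.1 kips.
Allowable strength R_n/Ω = 112.1 / 2 = 56.1 kips.

56.1 kips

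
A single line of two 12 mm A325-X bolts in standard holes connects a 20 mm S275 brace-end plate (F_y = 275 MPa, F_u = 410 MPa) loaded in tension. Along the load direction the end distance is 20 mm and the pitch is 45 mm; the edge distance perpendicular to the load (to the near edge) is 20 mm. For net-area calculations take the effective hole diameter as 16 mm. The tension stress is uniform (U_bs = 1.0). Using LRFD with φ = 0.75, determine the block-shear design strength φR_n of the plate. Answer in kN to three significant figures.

225 kN

Shear plane L_v = 20 + 1·45 = 65 mm; A_gv = 65 × 20 = 1300 mm².
A_nv = (65 − 1.5·16) × 20 = 820 mm².
A_nt = (20 − 0.5·16) × 20 = 240 mm².
0.6 F_u A_nv = 201.7 kN; 0.6 F_y A_gv = 214.5 kN → shear rupture governs the shear term.
R_n = 201.7 + 1.0 × 410 × 240 / 1000 = 300.1 kN.
Design strength φR_n = 0.75 × 300.1 = 225 kN.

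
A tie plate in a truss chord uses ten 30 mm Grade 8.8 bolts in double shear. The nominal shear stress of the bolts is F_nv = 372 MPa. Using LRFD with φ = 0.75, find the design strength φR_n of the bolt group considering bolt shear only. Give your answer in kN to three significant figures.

A_b = π × 30² / 4 = 706.9 mm².
R_n = F_nv · A_b · n · n_s = 372 × 706.9 × 10 × 2 / 1000 = 5259 kN.
Design strength φR_n = 0.75 × 5259 = 3940 kN.

3940 kN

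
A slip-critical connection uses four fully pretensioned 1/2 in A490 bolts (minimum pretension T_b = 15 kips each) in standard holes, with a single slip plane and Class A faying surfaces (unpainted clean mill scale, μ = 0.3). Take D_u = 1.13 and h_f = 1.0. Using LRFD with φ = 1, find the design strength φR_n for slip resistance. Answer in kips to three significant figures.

20.3 kips

R_n = μ · D_u · h_f · T_b · n_s · n_b = 0.3 × 1.13 × 1.0 × 15 × 1 × 4 = 20.34 kips.
Design strength φR_n = 1 × 20.34 = 20.3 kips.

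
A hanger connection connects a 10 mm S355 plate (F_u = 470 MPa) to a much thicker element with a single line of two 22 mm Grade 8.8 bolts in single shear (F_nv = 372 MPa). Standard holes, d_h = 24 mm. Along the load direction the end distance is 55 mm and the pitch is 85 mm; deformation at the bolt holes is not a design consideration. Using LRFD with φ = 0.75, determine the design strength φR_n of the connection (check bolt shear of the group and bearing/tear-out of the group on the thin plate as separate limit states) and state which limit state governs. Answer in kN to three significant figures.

Bolt shear: A_b = π·22²/4 = 380.1 mm²; R_n = 372 × 380.1 × 2 × 1 / 1000 = 282.8 kN → 0.75 × 282.8 = 212 kN.
Bearing (1.5 l_c t F_u ≤ 3.0 d t F_u): upper limit = 3.0·22·10·470 / 1000 = 310.2 kN.
  Edge l_c = 55 − 24/2 = 43 → r_n = 303.2 kN; interior l_c = 85 − 24 = 61 → r_n = 310.2 kN.
  R_n,bearing = 1·303.2 + 1·310.2 = 613.4 kN → 0.75 × 613.4 = 460 kN.
Bolt shear governs: 212 kN.

212 kN (bolt shear governs)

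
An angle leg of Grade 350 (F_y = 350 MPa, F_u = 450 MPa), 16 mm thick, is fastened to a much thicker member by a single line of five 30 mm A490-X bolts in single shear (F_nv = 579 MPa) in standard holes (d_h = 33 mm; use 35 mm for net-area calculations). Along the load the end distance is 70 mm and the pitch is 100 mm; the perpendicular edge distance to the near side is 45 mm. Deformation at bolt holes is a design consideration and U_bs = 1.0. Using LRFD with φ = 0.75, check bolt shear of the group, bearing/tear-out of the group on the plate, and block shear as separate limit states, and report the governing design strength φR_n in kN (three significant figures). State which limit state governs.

Bolt shear: A_b = π·30²/4 = 706.9 mm²; R_n = 579 × 706.9 × 5 × 1 / 1000 = 2046 kN → 0.75 × 2046 = 1530 kN.
Bearing: edge l_c = 53.5, r_n = 462.2 kN; interior l_c = 67, r_n = 518.4 kN; R_n = 462.2 + 4·518.4 = 2536 kN → 1900 kN.
Block shear: A_gv = 7520, A_nv = 5000, A_nt = 440 mm²; R_n = min(0.6F_uA_nv, 0.6F_yA_gv) + U_bs·F_u·A_nt = 1548 kN → 1160 kN.
Block shear governs: 1160 kN.

1160 kN (block shear governs)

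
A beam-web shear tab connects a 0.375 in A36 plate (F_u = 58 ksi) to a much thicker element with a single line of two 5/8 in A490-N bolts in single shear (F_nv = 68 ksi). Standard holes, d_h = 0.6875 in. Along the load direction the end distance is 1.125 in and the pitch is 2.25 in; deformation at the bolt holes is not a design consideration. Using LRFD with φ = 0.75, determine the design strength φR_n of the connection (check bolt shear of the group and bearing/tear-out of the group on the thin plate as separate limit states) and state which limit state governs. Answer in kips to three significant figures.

Bolt shear: A_b = π·0.625²/4 = 0.3068 in²; R_n = 68 × 0.3068 × 2 × 1 = 41.72 kips → 0.75 × 41.72 = 31.3 kips.
Bearing (1.5 l_c t F_u ≤ 3.0 d t F_u): upper limit = 3.0·0.625·0.375·58 = 40.78 kips.
  Edge l_c = 1.125 − 0.6875/2 = 0.7812 → r_n = 25.49 kips; interior l_c = 2.25 − 0.6875 = 1.562 → r_n = 40.78 kips.
  R_n,bearing = 1·25.49 + 1·40.78 = 66.27 kips → 0.75 × 66.27 = 49.7 kips.
Bolt shear governs: 31.3 kips.

31.3 kips (bolt shear governs)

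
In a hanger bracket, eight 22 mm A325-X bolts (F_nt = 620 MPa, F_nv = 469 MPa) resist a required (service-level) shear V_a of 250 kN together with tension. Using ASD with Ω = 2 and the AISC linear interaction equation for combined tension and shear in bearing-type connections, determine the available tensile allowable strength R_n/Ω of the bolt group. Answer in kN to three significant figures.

A_b = π·22²/4 = 380.1 mm²; f_rv = 250 × 1000 / (8 × 380.1) = 82.21 MPa.
F'_nt = 1.3 F_nt − (Ω F_nt / F_nv) f_rv = 1.3·620 − (2·620/469)·82.21 = 588.6 MPa, capped at F_nt → F'_nt = 588.6 MPa.
R_n = F'_nt · A_b · n = 588.6 × 380.1 × 8 / 1000 = 1790 kN.
Allowable strength R_n/Ω = 1790 / 2 = 895 kN.

895 kN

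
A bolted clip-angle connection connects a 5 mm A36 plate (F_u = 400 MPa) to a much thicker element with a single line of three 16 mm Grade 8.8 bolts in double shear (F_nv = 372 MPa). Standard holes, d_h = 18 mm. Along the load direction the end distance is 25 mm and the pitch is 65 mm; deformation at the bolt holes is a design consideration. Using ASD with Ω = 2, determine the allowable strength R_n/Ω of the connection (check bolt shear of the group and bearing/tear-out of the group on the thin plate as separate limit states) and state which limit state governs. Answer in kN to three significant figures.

96 kN (bearing governs)

Bolt shear: A_b = π·16²/4 = 201.1 mm²; R_n = 372 × 201.1 × 3 × 2 / 1000 = 448.8 kN → 448.8 / 2 = 224 kN.
Bearing (1.2 l_c t F_u ≤ 2.4 d t F_u): upper limit = 2.4·16·5·400 / 1000 = 76.8 kN.
  Edge l_c = 25 − 18/2 = 16 → r_n = 38.4 kN; interior l_c = 65 − 18 = 47 → r_n = 76.8 kN.
  R_n,bearing = 1·38.4 + 2·76.8 = 192 kN → 192 / 2 = 96 kN.
Bearing governs: 96 kN.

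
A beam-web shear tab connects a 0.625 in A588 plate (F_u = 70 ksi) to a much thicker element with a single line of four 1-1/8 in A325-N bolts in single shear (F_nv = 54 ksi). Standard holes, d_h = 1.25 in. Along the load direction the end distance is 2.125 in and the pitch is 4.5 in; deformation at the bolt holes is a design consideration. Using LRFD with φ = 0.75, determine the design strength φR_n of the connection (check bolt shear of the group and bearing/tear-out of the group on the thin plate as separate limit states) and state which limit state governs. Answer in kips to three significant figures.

161 kips (bolt shear governs)

Bolt shear: A_b = π·1.125²/4 = 0.994 in²; R_n = 54 × 0.994 × 4 × 1 = 214.7 kips → 0.75 × 214.7 = 161 kips.
Bearing (1.2 l_c t F_u ≤ 2.4 d t F_u): upper limit = 2.4·1.125·0.625·70 = 118.1 kips.
  Edge l_c = 2.125 − 1.25/2 = 1.5 → r_n = 78.75 kips; interior l_c = 4.5 − 1.25 = 3.25 → r_n = 118.1 kips.
  R_n,bearing = 1·78.75 + 3·118.1 = 433.1 kips → 0.75 × 433.1 = 325 kips.
Bolt shear governs: 161 kips.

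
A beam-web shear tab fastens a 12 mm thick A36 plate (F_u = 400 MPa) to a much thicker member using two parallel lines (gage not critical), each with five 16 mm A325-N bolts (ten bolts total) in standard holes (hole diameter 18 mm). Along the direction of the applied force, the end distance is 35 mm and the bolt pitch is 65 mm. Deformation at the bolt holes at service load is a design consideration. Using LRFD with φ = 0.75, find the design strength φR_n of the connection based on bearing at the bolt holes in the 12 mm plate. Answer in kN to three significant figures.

Per bolt r_n = 1.2 l_c t F_u ≤ 2.4 d t F_u; upper limit = 2.4 × 16 × 12 × 400 / 1000 = 184.3 kN.
Edge bolt: l_c = 35 − 18/2 = 26 mm → 1.2 × 26 × 12 × 400 / 1000 = 149.8 → r_n = 149.8 kN.
Interior bolts: l_c = 65 − 18 = 47 mm → 1.2 × 47 × 12 × 400 / 1000 = 270.7 → r_n = 184.3 kN.
R_n = 2 × 149.8 + 8 × 184.3 = 1774 kN.
Design strength φR_n = 0.75 × 1774 = 1330 kN.

1330 kN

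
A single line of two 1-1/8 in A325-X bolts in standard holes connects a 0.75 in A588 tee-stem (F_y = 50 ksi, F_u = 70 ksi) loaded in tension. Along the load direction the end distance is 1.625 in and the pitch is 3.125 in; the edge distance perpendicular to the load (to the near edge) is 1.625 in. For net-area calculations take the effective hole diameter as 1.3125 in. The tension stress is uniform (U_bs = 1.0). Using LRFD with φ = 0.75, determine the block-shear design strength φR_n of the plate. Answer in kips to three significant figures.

Shear plane L_v = 1.625 + 1·3.125 = 4.75 in; A_gv = 4.75 × 0.75 = 3.562 in².
A_nv = (4.75 − 1.5·1.3125) × 0.75 = 2.086 in².
A_nt = (1.625 − 0.5·1.3125) × 0.75 = 0.7266 in².
0.6 F_u A_nv = 87.61 kips; 0.6 F_y A_gv = 106.9 kips → shear rupture governs the shear term.
R_n = 87.61 + 1.0 × 70 × 0.7266 = 138.5 kips.
Design strength φR_n = 0.75 × 138.5 = 104 kips.

104 kips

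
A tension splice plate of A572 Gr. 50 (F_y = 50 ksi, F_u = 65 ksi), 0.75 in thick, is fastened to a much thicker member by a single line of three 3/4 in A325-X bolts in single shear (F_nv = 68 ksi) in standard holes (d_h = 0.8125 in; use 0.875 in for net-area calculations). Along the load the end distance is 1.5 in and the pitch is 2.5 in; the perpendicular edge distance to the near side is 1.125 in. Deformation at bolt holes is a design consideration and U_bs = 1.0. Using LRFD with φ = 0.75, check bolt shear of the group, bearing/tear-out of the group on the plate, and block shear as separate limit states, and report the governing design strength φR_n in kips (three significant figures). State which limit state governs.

67.6 kips (bolt shear governs)

Bolt shear: A_b = π·0.75²/4 = 0.4418 in²; R_n = 68 × 0.4418 × 3 × 1 = 90.12 kips → 0.75 × 90.12 = 67.6 kips.
Bearing: edge l_c = 1.094, r_n = 63.98 kips; interior l_c = 1.688, r_n = 87.75 kips; R_n = 63.98 + 2·87.75 = 239.5 kips → 180 kips.
Block shear: A_gv = 4.875, A_nv = 3.234, A_nt = 0.5156 in²; R_n = min(0.6F_uA_nv, 0.6F_yA_gv) + U_bs·F_u·A_nt = 159.7 kips → 120 kips.
Bolt shear governs: 67.6 kips.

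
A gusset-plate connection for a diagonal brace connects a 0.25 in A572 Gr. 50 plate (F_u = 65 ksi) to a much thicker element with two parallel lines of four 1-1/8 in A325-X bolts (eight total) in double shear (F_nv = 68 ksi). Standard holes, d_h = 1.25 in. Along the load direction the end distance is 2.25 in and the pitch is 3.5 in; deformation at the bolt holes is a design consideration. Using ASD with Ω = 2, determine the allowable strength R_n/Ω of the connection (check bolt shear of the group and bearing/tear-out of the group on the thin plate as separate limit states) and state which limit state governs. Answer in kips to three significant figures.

Bolt shear: A_b = π·1.125²/4 = 0.994 in²; R_n = 68 × 0.994 × 8 × 2 = 1081 kips → 1081 / 2 = 541 kips.
Bearing (1.2 l_c t F_u ≤ 2.4 d t F_u): upper limit = 2.4·1.125·0.25·65 = 43.87 kips.
  Edge l_c = 2.25 − 1.25/2 = 1.625 → r_n = 31.69 kips; interior l_c = 3.5 − 1.25 = 2.25 → r_n = 43.87 kips.
  R_n,bearing = 2·31.69 + 6·43.87 = 326.6 kips → 326.6 / 2 = 163 kips.
Bearing governs: 163 kips.

163 kips (bearing governs)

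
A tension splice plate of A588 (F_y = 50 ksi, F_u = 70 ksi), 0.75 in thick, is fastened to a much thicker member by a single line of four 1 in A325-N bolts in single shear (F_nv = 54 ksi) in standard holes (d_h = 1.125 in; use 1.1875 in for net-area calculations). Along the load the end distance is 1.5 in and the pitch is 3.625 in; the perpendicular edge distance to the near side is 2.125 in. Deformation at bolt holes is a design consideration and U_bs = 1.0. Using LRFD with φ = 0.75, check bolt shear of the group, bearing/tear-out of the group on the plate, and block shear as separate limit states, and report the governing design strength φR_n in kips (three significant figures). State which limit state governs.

127 kips (bolt shear governs)

Bolt shear: A_b = π·1²/4 = 0.7854 in²; R_n = 54 × 0.7854 × 4 × 1 = 169.6 kips → 0.75 × 169.6 = 127 kips.
Bearing: edge l_c = 0.9375, r_n = 59.06 kips; interior l_c = 2.5, r_n = 126 kips; R_n = 59.06 + 3·126 = 437.1 kips → 328 kips.
Block shear: A_gv = 9.281, A_nv = 6.164, A_nt = 1.148 in²; R_n = min(0.6F_uA_nv, 0.6F_yA_gv) + U_bs·F_u·A_nt = 339.3 kips → 254 kips.
Bolt shear governs: 127 kips.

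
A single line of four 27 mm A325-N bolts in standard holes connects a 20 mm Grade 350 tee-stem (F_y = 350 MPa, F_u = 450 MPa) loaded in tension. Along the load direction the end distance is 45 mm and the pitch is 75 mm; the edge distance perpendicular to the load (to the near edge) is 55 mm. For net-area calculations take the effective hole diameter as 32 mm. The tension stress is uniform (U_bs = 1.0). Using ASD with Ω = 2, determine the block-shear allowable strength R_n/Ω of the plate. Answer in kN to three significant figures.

Shear plane L_v = 45 + 3·75 = 270 mm; A_gv = 270 × 20 = 5400 mm².
A_nv = (270 − 3.5·32) × 20 = 3160 mm².
A_nt = (55 − 0.5·32) × 20 = 780 mm².
0.6 F_u A_nv = 853.2 kN; 0.6 F_y A_gv = 1134 kN → shear rupture governs the shear term.
R_n = 853.2 + 1.0 × 450 × 780 / 1000 = 1204 kN.
Allowable strength R_n/Ω = 1204 / 2 = 602 kN.

602 kN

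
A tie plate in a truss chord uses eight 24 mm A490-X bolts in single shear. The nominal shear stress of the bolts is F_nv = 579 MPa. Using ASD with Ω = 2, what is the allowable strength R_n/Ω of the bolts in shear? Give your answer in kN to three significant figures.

1050 kN

A_b = π × 24² / 4 = 452.4 mm².
R_n = F_nv · A_b · n · n_s = 579 × 452.4 × 8 × 1 / 1000 = 2095 kN.
Allowable strength R_n/Ω = 2095 / 2 = 1050 kN.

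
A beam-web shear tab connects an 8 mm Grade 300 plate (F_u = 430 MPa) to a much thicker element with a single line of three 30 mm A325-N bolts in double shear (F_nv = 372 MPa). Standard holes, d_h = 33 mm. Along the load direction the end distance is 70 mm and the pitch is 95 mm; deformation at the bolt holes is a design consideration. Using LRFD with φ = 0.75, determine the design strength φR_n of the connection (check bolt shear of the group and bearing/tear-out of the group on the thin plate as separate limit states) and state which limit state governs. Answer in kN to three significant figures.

Bolt shear: A_b = π·30²/4 = 706.9 mm²; R_n = 372 × 706.9 × 3 × 2 / 1000 = 1578 kN → 0.75 × 1578 = 1180 kN.
Bearing (1.2 l_c t F_u ≤ 2.4 d t F_u): upper limit = 2.4·30·8·430 / 1000 = 247.7 kN.
  Edge l_c = 70 − 33/2 = 53.5 → r_n = 220.8 kN; interior l_c = 95 − 33 = 62 → r_n = 247.7 kN.
  R_n,bearing = 1·220.8 + 2·247.7 = 716.2 kN → 0.75 × 716.2 = 537 kN.
Bearing governs: 537 kN.

537 kN (bearing governs)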